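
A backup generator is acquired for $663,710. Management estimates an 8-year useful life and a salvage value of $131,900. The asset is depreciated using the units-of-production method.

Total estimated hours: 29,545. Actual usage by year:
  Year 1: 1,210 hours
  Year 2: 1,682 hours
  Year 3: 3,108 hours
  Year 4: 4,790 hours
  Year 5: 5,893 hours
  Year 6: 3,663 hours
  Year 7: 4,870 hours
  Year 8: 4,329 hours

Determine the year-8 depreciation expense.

Depreciable base = $663,710 − $131,900 = $531,810.
Rate = $531,810 / 29,545 hours = $18 per hour.
Year 1: 1,210 × $18 = $21,780. Book value $641,930.
Year 2: 1,682 × $18 = $30,276. Book value $611,654.
Year 3: 3,108 × $18 = $55,944. Book value $555,710.
Year 4: 4,790 × $18 = $86,220. Book value $469,490.
Year 5: 5,893 × $18 = $106,074. Book value $363,416.
Year 6: 3,663 × $18 = $65,934. Book value $297,482.
Year 7: 4,870 × $18 = $87,660. Book value $209,822.
Year 8: 4,329 × $18 = $77,922. Book value $131,900.

$77,922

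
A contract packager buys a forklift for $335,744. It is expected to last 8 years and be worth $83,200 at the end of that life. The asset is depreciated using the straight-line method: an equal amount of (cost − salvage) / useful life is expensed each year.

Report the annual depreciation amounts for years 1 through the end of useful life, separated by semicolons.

$31,568; $31,568; $31,568; $31,568; $31,568; $31,568; $31,568; $31,568

Depreciable base = $335,744 − $83,200 = $252,544.
Annual expense = $252,544 / 8 = $31,568.
End of year 1: book value $304,176.
End of year 2: book value $272,608.
End of year 3: book value $241,040.
End of year 4: book value $209,472.
End of year 5: book value $177,904.
End of year 6: book value $146,336.
End of year 7: book value $114,768.
End of year 8: book value $83,200.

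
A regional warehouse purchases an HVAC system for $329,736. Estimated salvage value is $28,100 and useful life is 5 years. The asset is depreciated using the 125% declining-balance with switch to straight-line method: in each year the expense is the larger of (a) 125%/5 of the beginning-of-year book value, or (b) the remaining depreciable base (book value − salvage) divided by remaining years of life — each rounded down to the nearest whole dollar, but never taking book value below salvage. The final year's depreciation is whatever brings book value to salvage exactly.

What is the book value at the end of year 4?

Depreciable base = $329,736 − $28,100 = $301,636.
Year 1: DB = ⌊$329,736 × 125%/5⌋ = $82,434; SL = ⌊$301,636/5⌋ = $60,327 → take DB $82,434. Book value $247,302.
Year 2: DB = ⌊$247,302 × 125%/5⌋ = $61,825; SL = ⌊$219,202/4⌋ = $54,800 → take DB $61,825. Book value $185,477.
Year 3: DB = ⌊$185,477 × 125%/5⌋ = $46,369; SL = ⌊$157,377/3⌋ = $52,459 → take SL $52,459. Book value $133,018.
Year 4: DB = ⌊$133,018 × 125%/5⌋ = $33,254; SL = ⌊$104,918/2⌋ = $52,459 → take SL $52,459. Book value $80,559.

$80,559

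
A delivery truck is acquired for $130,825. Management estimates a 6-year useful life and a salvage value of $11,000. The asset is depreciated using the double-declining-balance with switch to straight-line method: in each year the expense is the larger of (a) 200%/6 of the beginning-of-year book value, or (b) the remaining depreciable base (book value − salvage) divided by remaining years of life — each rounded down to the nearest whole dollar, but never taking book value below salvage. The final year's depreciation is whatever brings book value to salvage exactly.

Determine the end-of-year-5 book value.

$17,229

Depreciable base = $130,825 − $11,000 = $119,825.
Year 1: DB = ⌊$130,825 × 200%/6⌋ = $43,608; SL = ⌊$119,825/6⌋ = $19,970 → take DB $43,608. Book value $87,217.
Year 2: DB = ⌊$87,217 × 200%/6⌋ = $29,072; SL = ⌊$76,217/5⌋ = $15,243 → take DB $29,072. Book value $58,145.
Year 3: DB = ⌊$58,145 × 200%/6⌋ = $19,381; SL = ⌊$47,145/4⌋ = $11,786 → take DB $19,381. Book value $38,764.
Year 4: DB = ⌊$38,764 × 200%/6⌋ = $12,921; SL = ⌊$27,764/3⌋ = $9,254 → take DB $12,921. Book value $25,843.
Year 5: DB = ⌊$25,843 × 200%/6⌋ = $8,614; SL = ⌊$14,843/2⌋ = $7,421 → take DB $8,614. Book value $17,229.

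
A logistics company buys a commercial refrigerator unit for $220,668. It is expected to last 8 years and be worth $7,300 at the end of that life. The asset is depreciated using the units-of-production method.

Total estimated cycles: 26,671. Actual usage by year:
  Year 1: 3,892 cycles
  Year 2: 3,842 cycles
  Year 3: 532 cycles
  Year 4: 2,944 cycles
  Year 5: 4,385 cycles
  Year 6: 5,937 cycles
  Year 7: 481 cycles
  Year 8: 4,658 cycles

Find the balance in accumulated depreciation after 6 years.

$172,256

Depreciable base = $220,668 − $7,300 = $213,368.
Rate = $213,368 / 26,671 cycles = $8 per cycle.
Year 1: 3,892 × $8 = $31,136. Book value $189,532.
Year 2: 3,842 × $8 = $30,736. Book value $158,796.
Year 3: 532 × $8 = $4,256. Book value $154,540.
Year 4: 2,944 × $8 = $23,552. Book value $130,988.
Year 5: 4,385 × $8 = $35,080. Book value $95,908.
Year 6: 5,937 × $8 = $47,496. Book value $48,412.
Accumulated through year 6 = $220,668 − $48,412 = $172,256.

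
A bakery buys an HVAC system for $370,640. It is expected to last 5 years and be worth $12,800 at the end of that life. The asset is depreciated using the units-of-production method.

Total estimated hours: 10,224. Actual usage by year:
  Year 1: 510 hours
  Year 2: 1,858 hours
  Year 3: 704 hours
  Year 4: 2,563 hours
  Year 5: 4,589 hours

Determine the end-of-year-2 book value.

$287,760

Depreciable base = $370,640 − $12,800 = $357,840.
Rate = $357,840 / 10,224 hours = $35 per hour.
Year 1: 510 × $35 = $17,850. Book value $352,790.
Year 2: 1,858 × $35 = $65,030. Book value $287,760.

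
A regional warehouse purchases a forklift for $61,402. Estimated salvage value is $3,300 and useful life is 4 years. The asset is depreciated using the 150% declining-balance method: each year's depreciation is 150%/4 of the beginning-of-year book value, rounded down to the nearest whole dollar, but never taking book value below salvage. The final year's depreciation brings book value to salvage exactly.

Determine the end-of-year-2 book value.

Depreciable base = $61,402 − $3,300 = $58,102.
Year 1: ⌊$61,402 × 150%/4⌋ = $23,025. Book value $38,377.
Year 2: ⌊$38,377 × 150%/4⌋ = $14,391. Book value $23,986.

$23,986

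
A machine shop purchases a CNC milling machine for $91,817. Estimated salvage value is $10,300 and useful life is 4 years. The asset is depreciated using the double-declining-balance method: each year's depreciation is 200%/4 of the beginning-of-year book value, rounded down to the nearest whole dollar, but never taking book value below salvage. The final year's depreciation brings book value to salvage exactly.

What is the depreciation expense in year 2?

$22,954

Depreciable base = $91,817 − $10,300 = $81,517.
Year 1: ⌊$91,817 × 200%/4⌋ = $45,908. Book value $45,909.
Year 2: ⌊$45,909 × 200%/4⌋ = $22,954. Book value $22,955.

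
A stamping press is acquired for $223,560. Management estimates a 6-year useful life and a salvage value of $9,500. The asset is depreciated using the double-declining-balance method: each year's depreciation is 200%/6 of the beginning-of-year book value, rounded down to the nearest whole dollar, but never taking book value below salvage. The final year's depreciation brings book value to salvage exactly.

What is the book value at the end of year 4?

$44,160

Depreciable base = $223,560 − $9,500 = $214,060.
Year 1: ⌊$223,560 × 200%/6⌋ = $74,520. Book value $149,040.
Year 2: ⌊$149,040 × 200%/6⌋ = $49,680. Book value $99,360.
Year 3: ⌊$99,360 × 200%/6⌋ = $33,120. Book value $66,240.
Year 4: ⌊$66,240 × 200%/6⌋ = $22,080. Book value $44,160.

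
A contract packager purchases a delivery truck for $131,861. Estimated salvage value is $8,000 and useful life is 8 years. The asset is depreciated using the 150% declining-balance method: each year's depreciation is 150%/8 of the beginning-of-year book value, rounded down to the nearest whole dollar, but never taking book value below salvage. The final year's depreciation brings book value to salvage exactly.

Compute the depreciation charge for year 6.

Depreciable base = $131,861 − $8,000 = $123,861.
Year 1: ⌊$131,861 × 150%/8⌋ = $24,723. Book value $107,138.
Year 2: ⌊$107,138 × 150%/8⌋ = $20,088. Book value $87,050.
Year 3: ⌊$87,050 × 150%/8⌋ = $16,321. Book value $70,729.
Year 4: ⌊$70,729 × 150%/8⌋ = $13,261. Book value $57,468.
Year 5: ⌊$57,468 × 150%/8⌋ = $10,775. Book value $46,693.
Year 6: ⌊$46,693 × 150%/8⌋ = $8,754. Book value $37,939.

$8,754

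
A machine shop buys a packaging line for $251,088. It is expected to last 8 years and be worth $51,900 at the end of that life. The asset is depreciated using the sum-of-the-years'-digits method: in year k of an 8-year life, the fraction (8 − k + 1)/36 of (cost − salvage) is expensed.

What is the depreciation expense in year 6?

Depreciable base = $251,088 − $51,900 = $199,188.
Sum of the years' digits = 8+7+6+5+4+3+2+1 = 36.
Year 1: $199,188 × 8/36 = $44,264. Book value $206,824.
Year 2: $199,188 × 7/36 = $38,731. Book value $168,093.
Year 3: $199,188 × 6/36 = $33,198. Book value $134,895.
Year 4: $199,188 × 5/36 = $27,665. Book value $107,230.
Year 5: $199,188 × 4/36 = $22,132. Book value $85,098.
Year 6: $199,188 × 3/36 = $16,599. Book value $68,499.

$16,599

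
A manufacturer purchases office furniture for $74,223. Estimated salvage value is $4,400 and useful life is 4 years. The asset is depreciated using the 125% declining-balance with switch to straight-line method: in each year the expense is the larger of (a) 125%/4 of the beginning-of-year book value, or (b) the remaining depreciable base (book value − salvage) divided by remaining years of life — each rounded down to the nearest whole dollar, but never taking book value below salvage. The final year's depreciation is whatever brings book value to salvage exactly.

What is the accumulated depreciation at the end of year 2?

Depreciable base = $74,223 − $4,400 = $69,823.
Year 1: DB = ⌊$74,223 × 125%/4⌋ = $23,194; SL = ⌊$69,823/4⌋ = $17,455 → take DB $23,194. Book value $51,029.
Year 2: DB = ⌊$51,029 × 125%/4⌋ = $15,946; SL = ⌊$46,629/3⌋ = $15,543 → take DB $15,946. Book value $35,083.
Accumulated through year 2 = $74,223 − $35,083 = $39,140.

$39,140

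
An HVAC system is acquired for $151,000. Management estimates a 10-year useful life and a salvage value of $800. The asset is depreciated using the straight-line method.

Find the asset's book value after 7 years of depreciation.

Depreciable base = $151,000 − $800 = $150,200.
Annual expense = $150,200 / 10 = $15,020.
End of year 1: book value $135,980.
End of year 2: book value $120,960.
End of year 3: book value $105,940.
End of year 4: book value $90,920.
End of year 5: book value $75,900.
End of year 6: book value $60,880.
End of year 7: book value $45,860.

$45,860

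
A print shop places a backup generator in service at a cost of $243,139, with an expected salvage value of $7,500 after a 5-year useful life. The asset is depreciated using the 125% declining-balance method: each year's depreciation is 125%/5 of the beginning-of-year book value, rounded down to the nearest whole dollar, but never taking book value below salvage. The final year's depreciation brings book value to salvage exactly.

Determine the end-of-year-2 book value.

Depreciable base = $243,139 − $7,500 = $235,639.
Year 1: ⌊$243,139 × 125%/5⌋ = $60,784. Book value $182,355.
Year 2: ⌊$182,355 × 125%/5⌋ = $45,588. Book value $136,767.

$136,767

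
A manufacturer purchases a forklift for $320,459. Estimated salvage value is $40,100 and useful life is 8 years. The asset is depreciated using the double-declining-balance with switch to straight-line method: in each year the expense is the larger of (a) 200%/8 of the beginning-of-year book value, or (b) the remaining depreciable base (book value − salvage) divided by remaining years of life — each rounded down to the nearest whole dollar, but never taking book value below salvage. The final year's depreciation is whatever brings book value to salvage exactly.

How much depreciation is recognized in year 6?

$19,012

Depreciable base = $320,459 − $40,100 = $280,359.
Year 1: DB = ⌊$320,459 × 200%/8⌋ = $80,114; SL = ⌊$280,359/8⌋ = $35,044 → take DB $80,114. Book value $240,345.
Year 2: DB = ⌊$240,345 × 200%/8⌋ = $60,086; SL = ⌊$200,245/7⌋ = $28,606 → take DB $60,086. Book value $180,259.
Year 3: DB = ⌊$180,259 × 200%/8⌋ = $45,064; SL = ⌊$140,159/6⌋ = $23,359 → take DB $45,064. Book value $135,195.
Year 4: DB = ⌊$135,195 × 200%/8⌋ = $33,798; SL = ⌊$95,095/5⌋ = $19,019 → take DB $33,798. Book value $101,397.
Year 5: DB = ⌊$101,397 × 200%/8⌋ = $25,349; SL = ⌊$61,297/4⌋ = $15,324 → take DB $25,349. Book value $76,048.
Year 6: DB = ⌊$76,048 × 200%/8⌋ = $19,012; SL = ⌊$35,948/3⌋ = $11,982 → take DB $19,012. Book value $57,036.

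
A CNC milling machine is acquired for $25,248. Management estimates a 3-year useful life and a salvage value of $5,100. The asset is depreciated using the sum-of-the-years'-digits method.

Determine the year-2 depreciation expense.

$6,716

Depreciable base = $25,248 − $5,100 = $20,148.
Sum of the years' digits = 3+2+1 = 6.
Year 1: $20,148 × 3/6 = $10,074. Book value $15,174.
Year 2: $20,148 × 2/6 = $6,716. Book value $8,458.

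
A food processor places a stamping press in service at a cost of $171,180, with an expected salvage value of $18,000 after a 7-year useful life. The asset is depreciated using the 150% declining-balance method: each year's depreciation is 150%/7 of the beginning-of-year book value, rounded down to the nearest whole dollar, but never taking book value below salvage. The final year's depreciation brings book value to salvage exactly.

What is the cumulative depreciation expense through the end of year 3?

Depreciable base = $171,180 − $18,000 = $153,180.
Year 1: ⌊$171,180 × 150%/7⌋ = $36,681. Book value $134,499.
Year 2: ⌊$134,499 × 150%/7⌋ = $28,821. Book value $105,678.
Year 3: ⌊$105,678 × 150%/7⌋ = $22,645. Book value $83,033.
Accumulated through year 3 = $171,180 − $83,033 = $88,147.

$88,147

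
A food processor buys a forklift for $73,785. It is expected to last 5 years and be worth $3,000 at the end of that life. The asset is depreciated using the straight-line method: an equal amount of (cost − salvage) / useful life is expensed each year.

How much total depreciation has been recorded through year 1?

Depreciable base = $73,785 − $3,000 = $70,785.
Annual expense = $70,785 / 5 = $14,157.
End of year 1: book value $59,628.
Accumulated through year 1 = $73,785 − $59,628 = $14,157.

$14,157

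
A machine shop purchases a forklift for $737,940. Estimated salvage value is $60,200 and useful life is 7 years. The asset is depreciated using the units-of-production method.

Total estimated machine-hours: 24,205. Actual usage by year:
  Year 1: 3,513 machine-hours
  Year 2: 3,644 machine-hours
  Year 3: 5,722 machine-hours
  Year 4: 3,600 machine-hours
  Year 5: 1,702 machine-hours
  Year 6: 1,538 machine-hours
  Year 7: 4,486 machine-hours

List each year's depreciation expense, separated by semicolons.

Depreciable base = $737,940 − $60,200 = $677,740.
Rate = $677,740 / 24,205 machine-hours = $28 per machine-hour.
Year 1: 3,513 × $28 = $98,364. Book value $639,576.
Year 2: 3,644 × $28 = $102,032. Book value $537,544.
Year 3: 5,722 × $28 = $160,216. Book value $377,328.
Year 4: 3,600 × $28 = $100,800. Book value $276,528.
Year 5: 1,702 × $28 = $47,656. Book value $228,872.
Year 6: 1,538 × $28 = $43,064. Book value $185,808.
Year 7: 4,486 × $28 = $125,608. Book value $60,200.

$98,364; $102,032; $160,216; $100,800; $47,656; $43,064; $125,608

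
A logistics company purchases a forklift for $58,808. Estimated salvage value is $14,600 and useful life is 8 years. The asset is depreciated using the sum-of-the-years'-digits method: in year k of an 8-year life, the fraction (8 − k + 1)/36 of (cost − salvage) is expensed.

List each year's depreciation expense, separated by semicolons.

Depreciable base = $58,808 − $14,600 = $44,208.
Sum of the years' digits = 8+7+6+5+4+3+2+1 = 36.
Year 1: $44,208 × 8/36 = $9,824. Book value $48,984.
Year 2: $44,208 × 7/36 = $8,596. Book value $40,388.
Year 3: $44,208 × 6/36 = $7,368. Book value $33,020.
Year 4: $44,208 × 5/36 = $6,140. Book value $26,880.
Year 5: $44,208 × 4/36 = $4,912. Book value $21,968.
Year 6: $44,208 × 3/36 = $3,684. Book value $18,284.
Year 7: $44,208 × 2/36 = $2,456. Book value $15,828.
Year 8: $44,208 × 1/36 = $1,228. Book value $14,600.

$9,824; $8,596; $7,368; $6,140; $4,912; $3,684; $2,456; $1,228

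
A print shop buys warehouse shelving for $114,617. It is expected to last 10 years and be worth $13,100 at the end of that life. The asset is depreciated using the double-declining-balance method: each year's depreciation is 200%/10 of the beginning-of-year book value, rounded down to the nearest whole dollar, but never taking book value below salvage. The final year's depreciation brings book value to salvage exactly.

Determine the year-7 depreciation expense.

$6,009

Depreciable base = $114,617 − $13,100 = $101,517.
Year 1: ⌊$114,617 × 200%/10⌋ = $22,923. Book value $91,694.
Year 2: ⌊$91,694 × 200%/10⌋ = $18,338. Book value $73,356.
Year 3: ⌊$73,356 × 200%/10⌋ = $14,671. Book value $58,685.
Year 4: ⌊$58,685 × 200%/10⌋ = $11,737. Book value $46,948.
Year 5: ⌊$46,948 × 200%/10⌋ = $9,389. Book value $37,559.
Year 6: ⌊$37,559 × 200%/10⌋ = $7,511. Book value $30,048.
Year 7: ⌊$30,048 × 200%/10⌋ = $6,009. Book value $24,039.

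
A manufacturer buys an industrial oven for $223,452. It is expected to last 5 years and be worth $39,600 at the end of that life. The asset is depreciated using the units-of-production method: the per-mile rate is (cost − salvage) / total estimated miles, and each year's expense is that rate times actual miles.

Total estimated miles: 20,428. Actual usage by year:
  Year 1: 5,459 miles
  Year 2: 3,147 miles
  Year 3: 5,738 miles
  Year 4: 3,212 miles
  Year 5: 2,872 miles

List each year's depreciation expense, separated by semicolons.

$49,131; $28,323; $51,642; $28,908; $25,848

Depreciable base = $223,452 − $39,600 = $183,852.
Rate = $183,852 / 20,428 miles = $9 per mile.
Year 1: 5,459 × $9 = $49,131. Book value $174,321.
Year 2: 3,147 × $9 = $28,323. Book value $145,998.
Year 3: 5,738 × $9 = $51,642. Book value $94,356.
Year 4: 3,212 × $9 = $28,908. Book value $65,448.
Year 5: 2,872 × $9 = $25,848. Book value $39,600.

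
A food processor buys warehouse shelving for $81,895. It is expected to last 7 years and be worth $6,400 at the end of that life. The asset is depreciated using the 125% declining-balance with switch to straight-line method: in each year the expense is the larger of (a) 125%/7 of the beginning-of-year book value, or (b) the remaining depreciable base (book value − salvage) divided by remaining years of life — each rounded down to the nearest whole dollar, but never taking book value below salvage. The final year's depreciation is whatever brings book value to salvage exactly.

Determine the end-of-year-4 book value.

Depreciable base = $81,895 − $6,400 = $75,495.
Year 1: DB = ⌊$81,895 × 125%/7⌋ = $14,624; SL = ⌊$75,495/7⌋ = $10,785 → take DB $14,624. Book value $67,271.
Year 2: DB = ⌊$67,271 × 125%/7⌋ = $12,012; SL = ⌊$60,871/6⌋ = $10,145 → take DB $12,012. Book value $55,259.
Year 3: DB = ⌊$55,259 × 125%/7⌋ = $9,867; SL = ⌊$48,859/5⌋ = $9,771 → take DB $9,867. Book value $45,392.
Year 4: DB = ⌊$45,392 × 125%/7⌋ = $8,105; SL = ⌊$38,992/4⌋ = $9,748 → take SL $9,748. Book value $35,644.

$35,644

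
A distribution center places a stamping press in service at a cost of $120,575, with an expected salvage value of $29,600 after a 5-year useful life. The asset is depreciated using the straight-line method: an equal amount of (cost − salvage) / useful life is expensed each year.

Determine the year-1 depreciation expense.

Depreciable base = $120,575 − $29,600 = $90,975.
Annual expense = $90,975 / 5 = $18,195.

$18,195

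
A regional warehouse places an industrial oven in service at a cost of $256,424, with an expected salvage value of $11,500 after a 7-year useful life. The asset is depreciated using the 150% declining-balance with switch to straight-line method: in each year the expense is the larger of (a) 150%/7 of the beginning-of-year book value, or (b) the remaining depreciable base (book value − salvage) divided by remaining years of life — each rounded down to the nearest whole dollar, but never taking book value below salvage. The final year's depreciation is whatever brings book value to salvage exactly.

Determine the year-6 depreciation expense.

Depreciable base = $256,424 − $11,500 = $244,924.
Year 1: DB = ⌊$256,424 × 150%/7⌋ = $54,948; SL = ⌊$244,924/7⌋ = $34,989 → take DB $54,948. Book value $201,476.
Year 2: DB = ⌊$201,476 × 150%/7⌋ = $43,173; SL = ⌊$189,976/6⌋ = $31,662 → take DB $43,173. Book value $158,303.
Year 3: DB = ⌊$158,303 × 150%/7⌋ = $33,922; SL = ⌊$146,803/5⌋ = $29,360 → take DB $33,922. Book value $124,381.
Year 4: DB = ⌊$124,381 × 150%/7⌋ = $26,653; SL = ⌊$112,881/4⌋ = $28,220 → take SL $28,220. Book value $96,161.
Year 5: DB = ⌊$96,161 × 150%/7⌋ = $20,605; SL = ⌊$84,661/3⌋ = $28,220 → take SL $28,220. Book value $67,941.
Year 6: DB = ⌊$67,941 × 150%/7⌋ = $14,558; SL = ⌊$56,441/2⌋ = $28,220 → take SL $28,220. Book value $39,721.

$28,220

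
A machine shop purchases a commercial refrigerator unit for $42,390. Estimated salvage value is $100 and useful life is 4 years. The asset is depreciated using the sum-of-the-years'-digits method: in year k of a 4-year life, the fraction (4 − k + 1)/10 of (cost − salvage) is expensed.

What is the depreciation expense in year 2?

Depreciable base = $42,390 − $100 = $42,290.
Sum of the years' digits = 4+3+2+1 = 10.
Year 1: $42,290 × 4/10 = $16,916. Book value $25,474.
Year 2: $42,290 × 3/10 = $12,687. Book value $12,787.

$12,687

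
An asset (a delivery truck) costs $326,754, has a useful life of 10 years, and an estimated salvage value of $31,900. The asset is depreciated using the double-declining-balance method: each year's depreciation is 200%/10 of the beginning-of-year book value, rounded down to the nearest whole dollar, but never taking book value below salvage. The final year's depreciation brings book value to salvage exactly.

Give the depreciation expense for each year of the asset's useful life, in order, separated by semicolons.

Depreciable base = $326,754 − $31,900 = $294,854.
Year 1: ⌊$326,754 × 200%/10⌋ = $65,350. Book value $261,404.
Year 2: ⌊$261,404 × 200%/10⌋ = $52,280. Book value $209,124.
Year 3: ⌊$209,124 × 200%/10⌋ = $41,824. Book value $167,300.
Year 4: ⌊$167,300 × 200%/10⌋ = $33,460. Book value $133,840.
Year 5: ⌊$133,840 × 200%/10⌋ = $26,768. Book value $107,072.
Year 6: ⌊$107,072 × 200%/10⌋ = $21,414. Book value $85,658.
Year 7: ⌊$85,658 × 200%/10⌋ = $17,131. Book value $68,527.
Year 8: ⌊$68,527 × 200%/10⌋ = $13,705. Book value $54,822.
Year 9: ⌊$54,822 × 200%/10⌋ = $10,964. Book value $43,858.
Year 10 (final): $43,858 − $31,900 = $11,958. Book value $31,900.

$65,350; $52,280; $41,824; $33,460; $26,768; $21,414; $17,131; $13,705; $10,964; $11,958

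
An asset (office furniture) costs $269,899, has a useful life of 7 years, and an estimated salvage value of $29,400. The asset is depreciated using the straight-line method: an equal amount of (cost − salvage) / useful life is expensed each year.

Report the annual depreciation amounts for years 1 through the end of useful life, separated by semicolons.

Depreciable base = $269,899 − $29,400 = $240,499.
Annual expense = $240,499 / 7 = $34,357.
End of year 1: book value $235,542.
End of year 2: book value $201,185.
End of year 3: book value $166,828.
End of year 4: book value $132,471.
End of year 5: book value $98,114.
End of year 6: book value $63,757.
End of year 7: book value $29,400.

$34,357; $34,357; $34,357; $34,357; $34,357; $34,357; $34,357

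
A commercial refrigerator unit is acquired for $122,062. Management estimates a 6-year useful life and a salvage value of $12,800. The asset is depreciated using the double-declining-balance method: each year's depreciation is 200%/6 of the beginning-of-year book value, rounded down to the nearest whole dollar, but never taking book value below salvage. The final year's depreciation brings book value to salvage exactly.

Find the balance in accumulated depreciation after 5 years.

$105,987

Depreciable base = $122,062 − $12,800 = $109,262.
Year 1: ⌊$122,062 × 200%/6⌋ = $40,687. Book value $81,375.
Year 2: ⌊$81,375 × 200%/6⌋ = $27,125. Book value $54,250.
Year 3: ⌊$54,250 × 200%/6⌋ = $18,083. Book value $36,167.
Year 4: ⌊$36,167 × 200%/6⌋ = $12,055. Book value $24,112.
Year 5: ⌊$24,112 × 200%/6⌋ = $8,037. Book value $16,075.
Accumulated through year 5 = $122,062 − $16,075 = $105,987.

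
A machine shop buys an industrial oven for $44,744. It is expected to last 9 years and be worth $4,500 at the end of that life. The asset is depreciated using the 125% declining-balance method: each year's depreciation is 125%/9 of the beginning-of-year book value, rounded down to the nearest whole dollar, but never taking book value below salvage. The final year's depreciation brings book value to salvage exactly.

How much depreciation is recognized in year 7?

Depreciable base = $44,744 − $4,500 = $40,244.
Year 1: ⌊$44,744 × 125%/9⌋ = $6,214. Book value $38,530.
Year 2: ⌊$38,530 × 125%/9⌋ = $5,351. Book value $33,179.
Year 3: ⌊$33,179 × 125%/9⌋ = $4,608. Book value $28,571.
Year 4: ⌊$28,571 × 125%/9⌋ = $3,968. Book value $24,603.
Year 5: ⌊$24,603 × 125%/9⌋ = $3,417. Book value $21,186.
Year 6: ⌊$21,186 × 125%/9⌋ = $2,942. Book value $18,244.
Year 7: ⌊$18,244 × 125%/9⌋ = $2,533. Book value $15,711.

$2,533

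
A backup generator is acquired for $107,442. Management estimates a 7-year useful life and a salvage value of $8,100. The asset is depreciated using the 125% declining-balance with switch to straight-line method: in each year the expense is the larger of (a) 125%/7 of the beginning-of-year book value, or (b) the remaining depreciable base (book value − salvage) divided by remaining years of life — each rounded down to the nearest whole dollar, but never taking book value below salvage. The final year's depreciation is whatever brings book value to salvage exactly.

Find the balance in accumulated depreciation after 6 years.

$86,479

Depreciable base = $107,442 − $8,100 = $99,342.
Year 1: DB = ⌊$107,442 × 125%/7⌋ = $19,186; SL = ⌊$99,342/7⌋ = $14,191 → take DB $19,186. Book value $88,256.
Year 2: DB = ⌊$88,256 × 125%/7⌋ = $15,760; SL = ⌊$80,156/6⌋ = $13,359 → take DB $15,760. Book value $72,496.
Year 3: DB = ⌊$72,496 × 125%/7⌋ = $12,945; SL = ⌊$64,396/5⌋ = $12,879 → take DB $12,945. Book value $59,551.
Year 4: DB = ⌊$59,551 × 125%/7⌋ = $10,634; SL = ⌊$51,451/4⌋ = $12,862 → take SL $12,862. Book value $46,689.
Year 5: DB = ⌊$46,689 × 125%/7⌋ = $8,337; SL = ⌊$38,589/3⌋ = $12,863 → take SL $12,863. Book value $33,826.
Year 6: DB = ⌊$33,826 × 125%/7⌋ = $6,040; SL = ⌊$25,726/2⌋ = $12,863 → take SL $12,863. Book value $20,963.
Accumulated through year 6 = $107,442 − $20,963 = $86,479.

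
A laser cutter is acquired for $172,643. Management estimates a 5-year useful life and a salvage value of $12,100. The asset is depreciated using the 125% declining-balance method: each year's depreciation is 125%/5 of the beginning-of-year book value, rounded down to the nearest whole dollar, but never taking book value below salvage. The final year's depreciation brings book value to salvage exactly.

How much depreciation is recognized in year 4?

Depreciable base = $172,643 − $12,100 = $160,543.
Year 1: ⌊$172,643 × 125%/5⌋ = $43,160. Book value $129,483.
Year 2: ⌊$129,483 × 125%/5⌋ = $32,370. Book value $97,113.
Year 3: ⌊$97,113 × 125%/5⌋ = $24,278. Book value $72,835.
Year 4: ⌊$72,835 × 125%/5⌋ = $18,208. Book value $54,627.

$18,208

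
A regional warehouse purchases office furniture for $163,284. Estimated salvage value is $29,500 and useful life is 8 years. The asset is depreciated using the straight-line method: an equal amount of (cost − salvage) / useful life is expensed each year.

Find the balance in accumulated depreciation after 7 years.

Depreciable base = $163,284 − $29,500 = $133,784.
Annual expense = $133,784 / 8 = $16,723.
End of year 1: book value $146,561.
End of year 2: book value $129,838.
End of year 3: book value $113,115.
End of year 4: book value $96,392.
End of year 5: book value $79,669.
End of year 6: book value $62,946.
End of year 7: book value $46,223.
Accumulated through year 7 = $163,284 − $46,223 = $117,061.

$117,061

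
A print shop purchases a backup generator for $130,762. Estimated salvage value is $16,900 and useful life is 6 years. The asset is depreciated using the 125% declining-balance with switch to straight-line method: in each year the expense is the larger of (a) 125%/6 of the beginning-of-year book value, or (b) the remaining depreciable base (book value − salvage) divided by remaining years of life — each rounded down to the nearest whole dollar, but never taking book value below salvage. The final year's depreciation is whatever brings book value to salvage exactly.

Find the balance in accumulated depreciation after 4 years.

$81,874

Depreciable base = $130,762 − $16,900 = $113,862.
Year 1: DB = ⌊$130,762 × 125%/6⌋ = $27,242; SL = ⌊$113,862/6⌋ = $18,977 → take DB $27,242. Book value $103,520.
Year 2: DB = ⌊$103,520 × 125%/6⌋ = $21,566; SL = ⌊$86,620/5⌋ = $17,324 → take DB $21,566. Book value $81,954.
Year 3: DB = ⌊$81,954 × 125%/6⌋ = $17,073; SL = ⌊$65,054/4⌋ = $16,263 → take DB $17,073. Book value $64,881.
Year 4: DB = ⌊$64,881 × 125%/6⌋ = $13,516; SL = ⌊$47,981/3⌋ = $15,993 → take SL $15,993. Book value $48,888.
Accumulated through year 4 = $130,762 − $48,888 = $81,874.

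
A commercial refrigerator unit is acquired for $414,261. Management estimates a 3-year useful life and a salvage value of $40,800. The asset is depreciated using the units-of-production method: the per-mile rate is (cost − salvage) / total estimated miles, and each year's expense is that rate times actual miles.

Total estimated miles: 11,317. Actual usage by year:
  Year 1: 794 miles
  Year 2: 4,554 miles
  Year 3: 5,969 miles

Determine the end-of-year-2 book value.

Depreciable base = $414,261 − $40,800 = $373,461.
Rate = $373,461 / 11,317 miles = $33 per mile.
Year 1: 794 × $33 = $26,202. Book value $388,059.
Year 2: 4,554 × $33 = $150,282. Book value $237,777.

$237,777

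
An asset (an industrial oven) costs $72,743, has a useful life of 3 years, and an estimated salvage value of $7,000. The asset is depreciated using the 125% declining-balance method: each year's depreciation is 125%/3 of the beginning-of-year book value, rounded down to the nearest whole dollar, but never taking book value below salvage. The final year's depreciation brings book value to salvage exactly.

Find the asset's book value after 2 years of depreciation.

Depreciable base = $72,743 − $7,000 = $65,743.
Year 1: ⌊$72,743 × 125%/3⌋ = $30,309. Book value $42,434.
Year 2: ⌊$42,434 × 125%/3⌋ = $17,680. Book value $24,754.

$24,754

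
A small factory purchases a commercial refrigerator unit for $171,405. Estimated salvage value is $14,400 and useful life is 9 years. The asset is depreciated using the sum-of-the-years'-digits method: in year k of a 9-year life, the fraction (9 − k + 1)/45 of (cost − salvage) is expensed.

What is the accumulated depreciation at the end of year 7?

Depreciable base = $171,405 − $14,400 = $157,005.
Sum of the years' digits = 9+8+7+6+5+4+3+2+1 = 45.
Year 1: $157,005 × 9/45 = $31,401. Book value $140,004.
Year 2: $157,005 × 8/45 = $27,912. Book value $112,092.
Year 3: $157,005 × 7/45 = $24,423. Book value $87,669.
Year 4: $157,005 × 6/45 = $20,934. Book value $66,735.
Year 5: $157,005 × 5/45 = $17,445. Book value $49,290.
Year 6: $157,005 × 4/45 = $13,956. Book value $35,334.
Year 7: $157,005 × 3/45 = $10,467. Book value $24,867.
Accumulated through year 7 = $171,405 − $24,867 = $146,538.

$146,538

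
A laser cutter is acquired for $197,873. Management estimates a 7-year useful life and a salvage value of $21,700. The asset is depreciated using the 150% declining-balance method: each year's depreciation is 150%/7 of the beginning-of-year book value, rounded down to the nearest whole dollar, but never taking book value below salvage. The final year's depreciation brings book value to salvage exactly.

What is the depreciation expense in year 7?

Depreciable base = $197,873 − $21,700 = $176,173.
Year 1: ⌊$197,873 × 150%/7⌋ = $42,401. Book value $155,472.
Year 2: ⌊$155,472 × 150%/7⌋ = $33,315. Book value $122,157.
Year 3: ⌊$122,157 × 150%/7⌋ = $26,176. Book value $95,981.
Year 4: ⌊$95,981 × 150%/7⌋ = $20,567. Book value $75,414.
Year 5: ⌊$75,414 × 150%/7⌋ = $16,160. Book value $59,254.
Year 6: ⌊$59,254 × 150%/7⌋ = $12,697. Book value $46,557.
Year 7 (final): $46,557 − $21,700 = $24,857. Book value $21,700.

$24,857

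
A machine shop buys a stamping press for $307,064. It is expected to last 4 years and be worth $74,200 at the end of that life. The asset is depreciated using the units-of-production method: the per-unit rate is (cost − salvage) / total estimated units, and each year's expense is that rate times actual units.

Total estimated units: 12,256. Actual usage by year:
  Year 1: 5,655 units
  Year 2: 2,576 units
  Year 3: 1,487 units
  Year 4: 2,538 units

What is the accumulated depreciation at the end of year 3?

Depreciable base = $307,064 − $74,200 = $232,864.
Rate = $232,864 / 12,256 units = $19 per unit.
Year 1: 5,655 × $19 = $107,445. Book value $199,619.
Year 2: 2,576 × $19 = $48,944. Book value $150,675.
Year 3: 1,487 × $19 = $28,253. Book value $122,422.
Accumulated through year 3 = $307,064 − $122,422 = $184,642.

$184,642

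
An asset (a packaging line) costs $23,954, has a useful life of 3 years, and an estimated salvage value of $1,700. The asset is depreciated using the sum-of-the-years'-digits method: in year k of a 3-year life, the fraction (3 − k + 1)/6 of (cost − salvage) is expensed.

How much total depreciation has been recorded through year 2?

Depreciable base = $23,954 − $1,700 = $22,254.
Sum of the years' digits = 3+2+1 = 6.
Year 1: $22,254 × 3/6 = $11,127. Book value $12,827.
Year 2: $22,254 × 2/6 = $7,418. Book value $5,409.
Accumulated through year 2 = $23,954 − $5,409 = $18,545.

$18,545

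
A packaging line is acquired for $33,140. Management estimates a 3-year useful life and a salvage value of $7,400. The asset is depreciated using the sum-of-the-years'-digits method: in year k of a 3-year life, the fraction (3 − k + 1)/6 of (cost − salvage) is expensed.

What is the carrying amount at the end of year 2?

Depreciable base = $33,140 − $7,400 = $25,740.
Sum of the years' digits = 3+2+1 = 6.
Year 1: $25,740 × 3/6 = $12,870. Book value $20,270.
Year 2: $25,740 × 2/6 = $8,580. Book value $11,690.

$11,690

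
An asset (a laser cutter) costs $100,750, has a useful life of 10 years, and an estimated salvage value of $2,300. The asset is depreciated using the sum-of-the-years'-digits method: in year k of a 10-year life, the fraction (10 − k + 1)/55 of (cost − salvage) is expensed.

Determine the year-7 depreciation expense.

Depreciable base = $100,750 − $2,300 = $98,450.
Sum of the years' digits = 10+9+8+7+6+5+4+3+2+1 = 55.
Year 1: $98,450 × 10/55 = $17,900. Book value $82,850.
Year 2: $98,450 × 9/55 = $16,110. Book value $66,740.
Year 3: $98,450 × 8/55 = $14,320. Book value $52,420.
Year 4: $98,450 × 7/55 = $12,530. Book value $39,890.
Year 5: $98,450 × 6/55 = $10,740. Book value $29,150.
Year 6: $98,450 × 5/55 = $8,950. Book value $20,200.
Year 7: $98,450 × 4/55 = $7,160. Book value $13,040.

$7,160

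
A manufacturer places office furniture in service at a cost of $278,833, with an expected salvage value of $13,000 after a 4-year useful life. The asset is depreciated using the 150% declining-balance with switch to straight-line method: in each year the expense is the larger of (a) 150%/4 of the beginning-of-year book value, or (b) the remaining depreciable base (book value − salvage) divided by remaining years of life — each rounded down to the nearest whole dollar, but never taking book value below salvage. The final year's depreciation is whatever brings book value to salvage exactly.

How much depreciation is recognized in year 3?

$47,960

Depreciable base = $278,833 − $13,000 = $265,833.
Year 1: DB = ⌊$278,833 × 150%/4⌋ = $104,562; SL = ⌊$265,833/4⌋ = $66,458 → take DB $104,562. Book value $174,271.
Year 2: DB = ⌊$174,271 × 150%/4⌋ = $65,351; SL = ⌊$161,271/3⌋ = $53,757 → take DB $65,351. Book value $108,920.
Year 3: DB = ⌊$108,920 × 150%/4⌋ = $40,845; SL = ⌊$95,920/2⌋ = $47,960 → take SL $47,960. Book value $60,960.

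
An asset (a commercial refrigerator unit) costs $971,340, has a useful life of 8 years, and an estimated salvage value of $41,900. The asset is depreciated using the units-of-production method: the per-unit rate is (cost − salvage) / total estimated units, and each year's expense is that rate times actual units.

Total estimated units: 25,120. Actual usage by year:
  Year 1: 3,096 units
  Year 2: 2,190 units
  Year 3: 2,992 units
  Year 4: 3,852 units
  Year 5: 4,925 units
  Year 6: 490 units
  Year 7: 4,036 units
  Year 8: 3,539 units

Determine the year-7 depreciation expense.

Depreciable base = $971,340 − $41,900 = $929,440.
Rate = $929,440 / 25,120 units = $37 per unit.
Year 1: 3,096 × $37 = $114,552. Book value $856,788.
Year 2: 2,190 × $37 = $81,030. Book value $775,758.
Year 3: 2,992 × $37 = $110,704. Book value $665,054.
Year 4: 3,852 × $37 = $142,524. Book value $522,530.
Year 5: 4,925 × $37 = $182,225. Book value $340,305.
Year 6: 490 × $37 = $18,130. Book value $322,175.
Year 7: 4,036 × $37 = $149,332. Book value $172,843.

$149,332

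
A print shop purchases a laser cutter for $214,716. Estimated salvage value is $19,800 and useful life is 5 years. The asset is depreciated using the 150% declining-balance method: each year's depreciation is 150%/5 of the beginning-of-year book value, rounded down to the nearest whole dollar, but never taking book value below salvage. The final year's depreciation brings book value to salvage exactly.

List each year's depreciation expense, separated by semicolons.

$64,414; $45,090; $31,563; $22,094; $31,755

Depreciable base = $214,716 − $19,800 = $194,916.
Year 1: ⌊$214,716 × 150%/5⌋ = $64,414. Book value $150,302.
Year 2: ⌊$150,302 × 150%/5⌋ = $45,090. Book value $105,212.
Year 3: ⌊$105,212 × 150%/5⌋ = $31,563. Book value $73,649.
Year 4: ⌊$73,649 × 150%/5⌋ = $22,094. Book value $51,555.
Year 5 (final): $51,555 − $19,800 = $31,755. Book value $19,800.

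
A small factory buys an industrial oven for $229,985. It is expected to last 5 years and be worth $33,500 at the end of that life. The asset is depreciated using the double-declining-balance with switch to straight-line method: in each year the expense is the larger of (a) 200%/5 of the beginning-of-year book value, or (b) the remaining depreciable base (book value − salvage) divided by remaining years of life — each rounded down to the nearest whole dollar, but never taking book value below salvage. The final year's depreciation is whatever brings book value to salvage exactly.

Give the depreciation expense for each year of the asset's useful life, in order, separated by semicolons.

Depreciable base = $229,985 − $33,500 = $196,485.
Year 1: DB = ⌊$229,985 × 200%/5⌋ = $91,994; SL = ⌊$196,485/5⌋ = $39,297 → take DB $91,994. Book value $137,991.
Year 2: DB = ⌊$137,991 × 200%/5⌋ = $55,196; SL = ⌊$104,491/4⌋ = $26,122 → take DB $55,196. Book value $82,795.
Year 3: DB = ⌊$82,795 × 200%/5⌋ = $33,118; SL = ⌊$49,295/3⌋ = $16,431 → take DB $33,118. Book value $49,677.
Year 4: DB = ⌊$49,677 × 200%/5⌋ = $19,870; SL = ⌊$16,177/2⌋ = $8,088 → take DB $19,870, capped at $16,177. Book value $33,500.
Year 5 (final): $33,500 − $33,500 = $0. Book value $33,500.

$91,994; $55,196; $33,118; $16,177; $0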